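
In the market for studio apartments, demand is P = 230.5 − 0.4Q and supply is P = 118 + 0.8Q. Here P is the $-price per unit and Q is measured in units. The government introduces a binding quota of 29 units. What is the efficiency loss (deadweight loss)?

Competitive equilibrium: 230.5 − 0.4Q = 118 + 0.8Q → Q* = 93.75, P* = 193.
At Q = 29: demand price = 230.5 − 0.4·29 = 218.9; supply price = 118 + 0.8·29 = 141.2.
ΔQ = 93.75 − 29 = 64.75; wedge = 218.9 − 141.2 = 77.7.
Deadweight loss = ½ × 64.75 × 77.7 = $2515.54.

$2515.54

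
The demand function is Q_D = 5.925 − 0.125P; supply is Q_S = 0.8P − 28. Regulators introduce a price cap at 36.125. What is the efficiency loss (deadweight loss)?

0.90

In inverse form: demand P = 47.4 − 8Q, supply P = 35 + 1.25Q.
Competitive equilibrium: 47.4 − 8Q = 35 + 1.25Q → Q* = 1.3405, P* = 36.6757.
At the ceiling P = 36.125, quantity supplied = (36.125 − 35)/1.25 = 0.9.
Willingness to pay at Q' = 0.9: 47.4 − 8·0.9 = 40.2.
ΔQ = 1.3405 − 0.9 = 0.4405; wedge = 40.2 − 36.125 = 4.075.
Welfare loss = ½ × 0.4405 × 4.075 = 0.90.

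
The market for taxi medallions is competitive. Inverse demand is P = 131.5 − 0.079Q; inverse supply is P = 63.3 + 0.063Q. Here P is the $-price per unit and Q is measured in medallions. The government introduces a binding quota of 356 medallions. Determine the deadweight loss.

Competitive equilibrium: 131.5 − 0.079Q = 63.3 + 0.063Q → Q* = 480.2817, P* = 93.5577.
At Q = 356: demand price = 131.5 − 0.079·356 = 103.376; supply price = 63.3 + 0.063·356 = 85.728.
ΔQ = 480.2817 − 356 = 124.2817; wedge = 103.376 − 85.728 = 17.648.
Deadweight loss = ½ × 124.2817 × 17.648 = $1096.66.

$1096.66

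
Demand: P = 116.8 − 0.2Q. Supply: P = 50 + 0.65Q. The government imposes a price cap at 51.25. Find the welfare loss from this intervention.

2497.96

Competitive equilibrium: 116.8 − 0.2Q = 50 + 0.65Q → Q* = 78.5882, P* = 101.0824.
At the ceiling P = 51.25, quantity supplied = (51.25 − 50)/0.65 = 1.9231.
Willingness to pay at Q' = 1.9231: 116.8 − 0.2·1.9231 = 116.4154.
ΔQ = 78.5882 − 1.9231 = 76.6651; wedge = 116.4154 − 51.25 = 65.1654.
Deadweight loss = ½ × 76.6651 × 65.1654 = 2497.96.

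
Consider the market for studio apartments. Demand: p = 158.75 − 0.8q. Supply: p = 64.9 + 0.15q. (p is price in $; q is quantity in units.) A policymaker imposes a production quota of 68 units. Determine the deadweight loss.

$450.30

Competitive equilibrium: 158.75 − 0.8q = 64.9 + 0.15q → q* = 98.7895, p* = 79.7184.
At q = 68: demand price = 158.75 − 0.8·68 = 104.35; supply price = 64.9 + 0.15·68 = 75.1.
Δq = 98.7895 − 68 = 30.7895; wedge = 104.35 − 75.1 = 29.25.
Deadweight loss = ½ × 30.7895 × 29.25 = $450.30.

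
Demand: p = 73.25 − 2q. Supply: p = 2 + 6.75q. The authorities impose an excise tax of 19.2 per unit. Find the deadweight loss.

21.07

Competitive equilibrium: 73.25 − 2q = 2 + 6.75q → q* = 8.1429, p* = 56.9643.
With the tax, the buyer price exceeds the seller price by 19.2: (73.25 − 2q) − (2 + 6.75q) = 19.2 → q' = 5.9486.
Δq = 8.1429 − 5.9486 = 2.1943; the wedge equals the tax, 19.2.
DWL = ½ × 2.1943 × 19.2 = 21.07.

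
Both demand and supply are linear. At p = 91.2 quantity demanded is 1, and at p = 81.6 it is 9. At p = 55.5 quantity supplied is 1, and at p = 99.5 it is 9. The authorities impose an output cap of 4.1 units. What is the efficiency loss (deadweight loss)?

Demand slope = (81.6 − 91.2)/(9 − 1) = −1.2, so p = 92.4 − 1.2q.
Supply slope = (99.5 − 55.5)/(9 − 1) = 5.5, so p = 50 + 5.5q.
Competitive equilibrium: 92.4 − 1.2q = 50 + 5.5q → q* = 6.32836, p* = 84.80597.
At q = 4.1: demand price = 92.4 − 1.2·4.1 = 87.48; supply price = 50 + 5.5·4.1 = 72.55.
Δq = 6.32836 − 4.1 = 2.22836; wedge = 87.48 − 72.55 = 14.93.
The triangle = ½ × 2.22836 × 14.93 = 16.63.

16.63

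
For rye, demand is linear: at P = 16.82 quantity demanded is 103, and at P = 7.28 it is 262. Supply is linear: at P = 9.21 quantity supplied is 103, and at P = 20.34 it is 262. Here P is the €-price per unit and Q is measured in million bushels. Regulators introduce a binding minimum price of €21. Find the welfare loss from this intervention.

€1068.38 million

Demand slope = (7.28 − 16.82)/(262 − 103) = −0.06, so P = 23 − 0.06Q.
Supply slope = (20.34 − 9.21)/(262 − 103) = 0.07, so P = 2 + 0.07Q.
Competitive equilibrium: 23 − 0.06Q = 2 + 0.07Q → Q* = 161.5385, P* = 13.3077.
At the floor P = 21, quantity demanded = (23 − 21)/0.06 = 33.3333.
Sellers' marginal cost at Q' = 33.3333: 2 + 0.07·33.3333 = 4.3333.
ΔQ = 161.5385 − 33.3333 = 128.2052; wedge = 21 − 4.3333 = 16.6667.
DWL = ½ × 128.2052 × 16.6667 = €1068.38 million.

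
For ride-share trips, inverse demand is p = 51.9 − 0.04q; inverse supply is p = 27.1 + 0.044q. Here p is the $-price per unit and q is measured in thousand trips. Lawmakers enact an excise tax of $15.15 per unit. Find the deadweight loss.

Competitive equilibrium: 51.9 − 0.04q = 27.1 + 0.044q → q* = 295.2381, p* = 40.0905.
With the tax, the buyer price exceeds the seller price by 15.15: (51.9 − 0.04q) − (27.1 + 0.044q) = 15.15 → q' = 114.881.
Δq = 295.2381 − 114.881 = 180.3571; the wedge equals the tax, 15.15.
Deadweight loss = ½ × 180.3571 × 15.15 = $1366.21 thousand.

$1366.21 thousand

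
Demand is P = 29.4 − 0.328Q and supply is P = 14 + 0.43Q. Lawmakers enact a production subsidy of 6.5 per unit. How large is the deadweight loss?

27.87

Competitive equilibrium: 29.4 − 0.328Q = 14 + 0.43Q → Q* = 20.3166, P* = 22.7361.
The subsidy lowers effective supply by 6.5: P = 7.5 + 0.43Q.
New quantity: 29.4 − 0.328Q = 7.5 + 0.43Q → Q' = 28.8918.
Overproduction ΔQ = 28.8918 − 20.3166 = 8.5752; wedge = subsidy = 6.5.
DWL = ½ × 8.5752 × 6.5 = 27.87.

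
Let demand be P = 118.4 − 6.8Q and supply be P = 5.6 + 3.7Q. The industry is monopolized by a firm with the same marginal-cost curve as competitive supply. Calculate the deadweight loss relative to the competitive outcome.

Competitive equilibrium: 118.4 − 6.8Q = 5.6 + 3.7Q → Q* = 10.7429, P* = 45.3486.
Marginal revenue: MR = 118.4 − 13.6Q. Set MR = MC: 118.4 − 13.6Q = 5.6 + 3.7Q → Q_m = 6.5202.
Price P_m = 118.4 − 6.8·6.5202 = 74.0626; MC(Q_m) = 5.6 + 3.7·6.5202 = 29.7247.
Competitive Q* = 10.7429, so ΔQ = 4.2227; wedge = 74.0626 − 29.7247 = 44.3379.
Welfare loss = ½ × 4.2227 × 44.3379 = 93.61.

93.61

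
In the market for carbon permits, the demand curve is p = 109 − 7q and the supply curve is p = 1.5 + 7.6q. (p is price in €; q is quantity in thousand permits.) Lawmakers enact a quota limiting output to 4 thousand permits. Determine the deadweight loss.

€82.56 thousand

Competitive equilibrium: 109 − 7q = 1.5 + 7.6q → q* = 7.363, p* = 57.4589.
At q = 4: demand price = 109 − 7·4 = 81; supply price = 1.5 + 7.6·4 = 31.9.
Δq = 7.363 − 4 = 3.363; wedge = 81 − 31.9 = 49.1.
Welfare loss = ½ × 3.363 × 49.1 = €82.56 thousand.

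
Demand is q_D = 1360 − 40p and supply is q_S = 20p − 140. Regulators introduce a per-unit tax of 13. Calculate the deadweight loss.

1126.67

In inverse form: demand p = 34 − 0.025q, supply p = 7 + 0.05q.
Competitive equilibrium: 34 − 0.025q = 7 + 0.05q → q* = 360, p* = 25.
With the tax, the buyer price exceeds the seller price by 13: (34 − 0.025q) − (7 + 0.05q) = 13 → q' = 186.6667.
Δq = 360 − 186.6667 = 173.3333; the wedge equals the tax, 13.
DWL = ½ × 173.3333 × 13 = 1126.67.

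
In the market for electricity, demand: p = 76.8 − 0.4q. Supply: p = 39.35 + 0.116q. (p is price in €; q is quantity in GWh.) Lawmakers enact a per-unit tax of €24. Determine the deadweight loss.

Competitive equilibrium: 76.8 − 0.4q = 39.35 + 0.116q → q* = 72.5775, p* = 47.769.
With the tax, the buyer price exceeds the seller price by 24: (76.8 − 0.4q) − (39.35 + 0.116q) = 24 → q' = 26.0659.
Δq = 72.5775 − 26.0659 = 46.5116; the wedge equals the tax, 24.
DWL = ½ × 46.5116 × 24 = €558.14.

€558.14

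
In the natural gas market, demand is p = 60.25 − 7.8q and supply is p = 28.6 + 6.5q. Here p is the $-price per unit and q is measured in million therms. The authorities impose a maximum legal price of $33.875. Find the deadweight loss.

Competitive equilibrium: 60.25 − 7.8q = 28.6 + 6.5q → q* = 2.2133, p* = 42.9864.
At the ceiling p = 33.875, quantity supplied = (33.875 − 28.6)/6.5 = 0.8115.
Willingness to pay at q' = 0.8115: 60.25 − 7.8·0.8115 = 53.9203.
Δq = 2.2133 − 0.8115 = 1.4018; wedge = 53.9203 − 33.875 = 20.0453.
The triangle = ½ × 1.4018 × 20.0453 = $14.05 million.

$14.05 million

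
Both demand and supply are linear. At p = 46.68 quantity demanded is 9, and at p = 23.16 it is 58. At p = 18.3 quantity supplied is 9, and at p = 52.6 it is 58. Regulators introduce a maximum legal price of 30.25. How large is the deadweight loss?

Demand slope = (23.16 − 46.68)/(58 − 9) = −0.48, so p = 51 − 0.48q.
Supply slope = (52.6 − 18.3)/(58 − 9) = 0.7, so p = 12 + 0.7q.
Competitive equilibrium: 51 − 0.48q = 12 + 0.7q → q* = 33.0508, p* = 35.1356.
At the ceiling p = 30.25, quantity supplied = (30.25 − 12)/0.7 = 26.0714.
Willingness to pay at q' = 26.0714: 51 − 0.48·26.0714 = 38.4857.
Δq = 33.0508 − 26.0714 = 6.9794; wedge = 38.4857 − 30.25 = 8.2357.
DWL = ½ × 6.9794 × 8.2357 = 28.74.

28.74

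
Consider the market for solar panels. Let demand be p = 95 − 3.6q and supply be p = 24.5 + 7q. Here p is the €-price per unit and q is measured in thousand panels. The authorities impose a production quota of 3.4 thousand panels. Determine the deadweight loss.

Competitive equilibrium: 95 − 3.6q = 24.5 + 7q → q* = 6.6509, p* = 71.0566.
At q = 3.4: demand price = 95 − 3.6·3.4 = 82.76; supply price = 24.5 + 7·3.4 = 48.3.
Δq = 6.6509 − 3.4 = 3.2509; wedge = 82.76 − 48.3 = 34.46.
DWL = ½ × 3.2509 × 34.46 = €56.01 thousand.

€56.01 thousand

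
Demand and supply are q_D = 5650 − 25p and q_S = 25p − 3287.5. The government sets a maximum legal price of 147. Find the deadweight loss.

25201.56

In inverse form: demand p = 226 − 0.04q, supply p = 131.5 + 0.04q.
Competitive equilibrium: 226 − 0.04q = 131.5 + 0.04q → q* = 1181.25, p* = 178.75.
At the ceiling p = 147, quantity supplied = (147 − 131.5)/0.04 = 387.5.
Willingness to pay at q' = 387.5: 226 − 0.04·387.5 = 210.5.
Δq = 1181.25 − 387.5 = 793.75; wedge = 210.5 − 147 = 63.5.
DWL = ½ × 793.75 × 63.5 = 25201.56.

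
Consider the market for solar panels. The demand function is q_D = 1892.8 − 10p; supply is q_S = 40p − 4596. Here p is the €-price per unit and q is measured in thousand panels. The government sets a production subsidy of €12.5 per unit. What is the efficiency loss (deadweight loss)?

In inverse form: demand p = 189.28 − 0.1q, supply p = 114.9 + 0.025q.
Competitive equilibrium: 189.28 − 0.1q = 114.9 + 0.025q → q* = 595.04, p* = 129.776.
The subsidy lowers effective supply by 12.5: p = 102.4 + 0.025q.
New quantity: 189.28 − 0.1q = 102.4 + 0.025q → q' = 695.04.
Overproduction Δq = 695.04 − 595.04 = 100; wedge = subsidy = 12.5.
Deadweight loss = ½ × 100 × 12.5 = €625 thousand.

€625 thousand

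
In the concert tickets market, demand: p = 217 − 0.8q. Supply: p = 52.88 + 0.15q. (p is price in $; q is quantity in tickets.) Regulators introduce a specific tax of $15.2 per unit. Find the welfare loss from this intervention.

Competitive equilibrium: 217 − 0.8q = 52.88 + 0.15q → q* = 172.7579, p* = 78.7937.
With the tax, the buyer price exceeds the seller price by 15.2: (217 − 0.8q) − (52.88 + 0.15q) = 15.2 → q' = 156.7579.
Δq = 172.7579 − 156.7579 = 16; the wedge equals the tax, 15.2.
The triangle = ½ × 16 × 15.2 = $121.60.

$121.60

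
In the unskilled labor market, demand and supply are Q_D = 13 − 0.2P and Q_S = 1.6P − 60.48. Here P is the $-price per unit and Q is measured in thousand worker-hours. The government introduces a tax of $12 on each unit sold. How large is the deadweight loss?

In inverse form: demand P = 65 − 5Q, supply P = 37.8 + 0.625Q.
Competitive equilibrium: 65 − 5Q = 37.8 + 0.625Q → Q* = 4.8356, P* = 40.8222.
With the tax, the buyer price exceeds the seller price by 12: (65 − 5Q) − (37.8 + 0.625Q) = 12 → Q' = 2.7022.
ΔQ = 4.8356 − 2.7022 = 2.1334; the wedge equals the tax, 12.
Deadweight loss = ½ × 2.1334 × 12 = $12.80 thousand.

$12.80 thousand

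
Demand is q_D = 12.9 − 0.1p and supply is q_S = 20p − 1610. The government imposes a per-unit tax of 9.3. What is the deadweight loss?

4.30

In inverse form: demand p = 129 − 10q, supply p = 80.5 + 0.05q.
Competitive equilibrium: 129 − 10q = 80.5 + 0.05q → q* = 4.8259, p* = 80.7413.
With the tax, the buyer price exceeds the seller price by 9.3: (129 − 10q) − (80.5 + 0.05q) = 9.3 → q' = 3.9005.
Δq = 4.8259 − 3.9005 = 0.9254; the wedge equals the tax, 9.3.
Welfare loss = ½ × 0.9254 × 9.3 = 4.30.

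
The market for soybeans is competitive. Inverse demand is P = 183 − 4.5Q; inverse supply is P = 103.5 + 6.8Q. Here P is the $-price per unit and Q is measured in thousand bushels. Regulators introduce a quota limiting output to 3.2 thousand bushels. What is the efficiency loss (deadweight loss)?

$83.11 thousand

Competitive equilibrium: 183 − 4.5Q = 103.5 + 6.8Q → Q* = 7.0354, P* = 151.3407.
At Q = 3.2: demand price = 183 − 4.5·3.2 = 168.6; supply price = 103.5 + 6.8·3.2 = 125.26.
ΔQ = 7.0354 − 3.2 = 3.8354; wedge = 168.6 − 125.26 = 43.34.
Deadweight loss = ½ × 3.8354 × 43.34 = $83.11 thousand.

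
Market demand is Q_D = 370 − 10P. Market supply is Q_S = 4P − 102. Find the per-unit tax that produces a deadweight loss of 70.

7

In inverse form: demand P = 37 − 0.1Q, supply P = 25.5 + 0.25Q.
Competitive equilibrium: 37 − 0.1Q = 25.5 + 0.25Q → Q* = 32.8571, P* = 33.7143.
A tax t gives ΔQ = t/0.35 and wedge t, so DWL = t²/0.7.
t²/0.7 = 70 → t² = 49 → t = 7.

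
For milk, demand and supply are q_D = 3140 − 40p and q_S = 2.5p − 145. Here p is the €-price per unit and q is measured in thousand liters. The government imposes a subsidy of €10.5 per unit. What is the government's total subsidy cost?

€765.88 thousand

In inverse form: demand p = 78.5 − 0.025q, supply p = 58 + 0.4q.
Competitive equilibrium: 78.5 − 0.025q = 58 + 0.4q → q* = 48.2353, p* = 77.2941.
The subsidy lowers effective supply by 10.5: p = 47.5 + 0.4q.
New quantity: 78.5 − 0.025q = 47.5 + 0.4q → q' = 72.9412.
Total subsidy cost = 10.5 × 72.9412 = €765.88 thousand.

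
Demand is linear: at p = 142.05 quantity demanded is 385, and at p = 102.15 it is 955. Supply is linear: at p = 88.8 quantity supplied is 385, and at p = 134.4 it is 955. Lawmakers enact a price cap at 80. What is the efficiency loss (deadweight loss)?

Demand slope = (102.15 − 142.05)/(955 − 385) = −0.07, so p = 169 − 0.07q.
Supply slope = (134.4 − 88.8)/(955 − 385) = 0.08, so p = 58 + 0.08q.
Competitive equilibrium: 169 − 0.07q = 58 + 0.08q → q* = 740, p* = 117.2.
At the ceiling p = 80, quantity supplied = (80 − 58)/0.08 = 275.
Willingness to pay at q' = 275: 169 − 0.07·275 = 149.75.
Δq = 740 − 275 = 465; wedge = 149.75 − 80 = 69.75.
The triangle = ½ × 465 × 69.75 = 16216.875.

16216.875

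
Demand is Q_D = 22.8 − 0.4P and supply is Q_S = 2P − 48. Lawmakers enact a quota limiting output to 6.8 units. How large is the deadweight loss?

In inverse form: demand P = 57 − 2.5Q, supply P = 24 + 0.5Q.
Competitive equilibrium: 57 − 2.5Q = 24 + 0.5Q → Q* = 11, P* = 29.5.
At Q = 6.8: demand price = 57 − 2.5·6.8 = 40; supply price = 24 + 0.5·6.8 = 27.4.
ΔQ = 11 − 6.8 = 4.2; wedge = 40 − 27.4 = 12.6.
Welfare loss = ½ × 4.2 × 12.6 = 26.46.

26.46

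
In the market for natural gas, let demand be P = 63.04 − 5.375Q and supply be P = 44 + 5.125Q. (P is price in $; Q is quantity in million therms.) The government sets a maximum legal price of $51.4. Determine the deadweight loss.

Competitive equilibrium: 63.04 − 5.375Q = 44 + 5.125Q → Q* = 1.8133, P* = 53.2933.
At the ceiling P = 51.4, quantity supplied = (51.4 − 44)/5.125 = 1.4439.
Willingness to pay at Q' = 1.4439: 63.04 − 5.375·1.4439 = 55.279.
ΔQ = 1.8133 − 1.4439 = 0.3694; wedge = 55.279 − 51.4 = 3.879.
Deadweight loss = ½ × 0.3694 × 3.879 = $0.72 million.

$0.72 million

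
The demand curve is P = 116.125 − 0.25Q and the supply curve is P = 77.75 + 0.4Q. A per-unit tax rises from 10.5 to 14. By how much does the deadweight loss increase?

65.96

Competitive equilibrium: 116.125 − 0.25Q = 77.75 + 0.4Q → Q* = 59.0385, P* = 101.3654.
For a per-unit tax t: ΔQ = t/0.65, so DWL = ½·t·(t/0.65) = t²/1.3.
At t = 10.5: DWL = 84.808. At t = 14: DWL = 150.769.
Increase = 150.769 − 84.808 = 65.96.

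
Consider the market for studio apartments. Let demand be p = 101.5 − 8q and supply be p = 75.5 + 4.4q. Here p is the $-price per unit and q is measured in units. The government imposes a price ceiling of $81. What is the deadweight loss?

$4.45

Competitive equilibrium: 101.5 − 8q = 75.5 + 4.4q → q* = 2.0968, p* = 84.7258.
At the ceiling p = 81, quantity supplied = (81 − 75.5)/4.4 = 1.25.
Willingness to pay at q' = 1.25: 101.5 − 8·1.25 = 91.5.
Δq = 2.0968 − 1.25 = 0.8468; wedge = 91.5 − 81 = 10.5.
The triangle = ½ × 0.8468 × 10.5 = $4.45.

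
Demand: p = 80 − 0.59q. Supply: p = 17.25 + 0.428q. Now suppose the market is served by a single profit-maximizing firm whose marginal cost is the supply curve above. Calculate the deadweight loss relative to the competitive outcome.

Competitive equilibrium: 80 − 0.59q = 17.25 + 0.428q → q* = 61.64047, p* = 43.63212.
Marginal revenue: MR = 80 − 1.18q. Set MR = MC: 80 − 1.18q = 17.25 + 0.428q → q_m = 39.02363.
Price p_m = 80 − 0.59·39.02363 = 56.97606; MC(q_m) = 17.25 + 0.428·39.02363 = 33.95211.
Competitive q* = 61.64047, so Δq = 22.61684; wedge = 56.97606 − 33.95211 = 23.02395.
Deadweight loss = ½ × 22.61684 × 23.02395 = 260.36.

260.36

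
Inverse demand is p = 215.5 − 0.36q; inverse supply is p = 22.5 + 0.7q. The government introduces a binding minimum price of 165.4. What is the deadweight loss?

Competitive equilibrium: 215.5 − 0.36q = 22.5 + 0.7q → q* = 182.0755, p* = 149.9528.
At the floor p = 165.4, quantity demanded = (215.5 − 165.4)/0.36 = 139.1667.
Sellers' marginal cost at q' = 139.1667: 22.5 + 0.7·139.1667 = 119.9167.
Δq = 182.0755 − 139.1667 = 42.9088; wedge = 165.4 − 119.9167 = 45.4833.
Welfare loss = ½ × 42.9088 × 45.4833 = 975.82.

975.82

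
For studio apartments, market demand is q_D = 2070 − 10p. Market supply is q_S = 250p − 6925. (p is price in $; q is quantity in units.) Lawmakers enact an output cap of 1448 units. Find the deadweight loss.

$3962.26

In inverse form: demand p = 207 − 0.1q, supply p = 27.7 + 0.004q.
Competitive equilibrium: 207 − 0.1q = 27.7 + 0.004q → q* = 1724.0385, p* = 34.5962.
At q = 1448: demand price = 207 − 0.1·1448 = 62.2; supply price = 27.7 + 0.004·1448 = 33.492.
Δq = 1724.0385 − 1448 = 276.0385; wedge = 62.2 − 33.492 = 28.708.
DWL = ½ × 276.0385 × 28.708 = $3962.26.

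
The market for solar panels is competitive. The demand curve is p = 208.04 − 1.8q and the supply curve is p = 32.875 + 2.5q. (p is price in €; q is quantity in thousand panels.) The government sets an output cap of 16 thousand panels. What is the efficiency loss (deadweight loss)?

€1315.52 thousand

Competitive equilibrium: 208.04 − 1.8q = 32.875 + 2.5q → q* = 40.736, p* = 134.7151.
At q = 16: demand price = 208.04 − 1.8·16 = 179.24; supply price = 32.875 + 2.5·16 = 72.875.
Δq = 40.736 − 16 = 24.736; wedge = 179.24 − 72.875 = 106.365.
DWL = ½ × 24.736 × 106.365 = €1315.52 thousand.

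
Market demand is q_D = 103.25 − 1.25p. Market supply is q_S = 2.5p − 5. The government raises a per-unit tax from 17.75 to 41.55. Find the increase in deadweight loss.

In inverse form: demand p = 82.6 − 0.8q, supply p = 2 + 0.4q.
Competitive equilibrium: 82.6 − 0.8q = 2 + 0.4q → q* = 67.1667, p* = 28.8667.
For a per-unit tax t: Δq = t/1.2, so DWL = ½·t·(t/1.2) = t²/2.4.
At t = 17.75: DWL = 131.276. At t = 41.55: DWL = 719.334.
Increase = 719.334 − 131.276 = 588.06.

588.06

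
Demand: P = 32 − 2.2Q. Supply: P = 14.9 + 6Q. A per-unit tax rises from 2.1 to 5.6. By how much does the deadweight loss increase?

Competitive equilibrium: 32 − 2.2Q = 14.9 + 6Q → Q* = 2.0854, P* = 27.4122.
For a per-unit tax t: ΔQ = t/8.2, so DWL = ½·t·(t/8.2) = t²/16.4.
At t = 2.1: DWL = 0.269. At t = 5.6: DWL = 1.912.
Increase = 1.912 − 0.269 = 1.64.

1.64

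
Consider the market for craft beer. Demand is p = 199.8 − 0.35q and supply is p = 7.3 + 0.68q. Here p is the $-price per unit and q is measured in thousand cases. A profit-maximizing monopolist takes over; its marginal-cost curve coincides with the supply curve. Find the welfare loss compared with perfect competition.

Competitive equilibrium: 199.8 − 0.35q = 7.3 + 0.68q → q* = 186.8932, p* = 134.3874.
Marginal revenue: MR = 199.8 − 0.7q. Set MR = MC: 199.8 − 0.7q = 7.3 + 0.68q → q_m = 139.4928.
Price p_m = 199.8 − 0.35·139.4928 = 150.9775; MC(q_m) = 7.3 + 0.68·139.4928 = 102.1551.
Competitive q* = 186.8932, so Δq = 47.4004; wedge = 150.9775 − 102.1551 = 48.8224.
DWL = ½ × 47.4004 × 48.8224 = $1157.10 thousand.

$1157.10 thousand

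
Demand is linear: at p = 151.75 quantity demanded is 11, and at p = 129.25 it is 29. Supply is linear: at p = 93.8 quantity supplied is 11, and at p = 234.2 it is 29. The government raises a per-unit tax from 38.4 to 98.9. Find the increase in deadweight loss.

458.93

Demand slope = (129.25 − 151.75)/(29 − 11) = −1.25, so p = 165.5 − 1.25q.
Supply slope = (234.2 − 93.8)/(29 − 11) = 7.8, so p = 8 + 7.8q.
Competitive equilibrium: 165.5 − 1.25q = 8 + 7.8q → q* = 17.4033, p* = 143.7459.
For a per-unit tax t: Δq = t/9.05, so DWL = ½·t·(t/9.05) = t²/18.1.
At t = 38.4: DWL = 81.467. At t = 98.9: DWL = 540.398.
Increase = 540.398 − 81.467 = 458.93.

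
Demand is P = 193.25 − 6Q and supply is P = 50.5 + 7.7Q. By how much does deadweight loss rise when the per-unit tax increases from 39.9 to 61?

Competitive equilibrium: 193.25 − 6Q = 50.5 + 7.7Q → Q* = 10.4197, P* = 130.7318.
For a per-unit tax t: ΔQ = t/13.7, so DWL = ½·t·(t/13.7) = t²/27.4.
At t = 39.9: DWL = 58.103. At t = 61: DWL = 135.803.
Increase = 135.803 − 58.103 = 77.70.

77.70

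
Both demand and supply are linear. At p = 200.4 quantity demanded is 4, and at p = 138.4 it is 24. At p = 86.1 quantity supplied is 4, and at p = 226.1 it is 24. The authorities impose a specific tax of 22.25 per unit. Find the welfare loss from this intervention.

Demand slope = (138.4 − 200.4)/(24 − 4) = −3.1, so p = 212.8 − 3.1q.
Supply slope = (226.1 − 86.1)/(24 − 4) = 7, so p = 58.1 + 7q.
Competitive equilibrium: 212.8 − 3.1q = 58.1 + 7q → q* = 15.3168, p* = 165.3178.
With the tax, the buyer price exceeds the seller price by 22.25: (212.8 − 3.1q) − (58.1 + 7q) = 22.25 → q' = 13.1139.
Δq = 15.3168 − 13.1139 = 2.2029; the wedge equals the tax, 22.25.
DWL = ½ × 2.2029 × 22.25 = 24.51.

24.51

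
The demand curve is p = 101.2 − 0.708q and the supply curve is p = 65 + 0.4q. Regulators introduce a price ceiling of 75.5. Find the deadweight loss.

22.84

Competitive equilibrium: 101.2 − 0.708q = 65 + 0.4q → q* = 32.6715, p* = 78.0686.
At the ceiling p = 75.5, quantity supplied = (75.5 − 65)/0.4 = 26.25.
Willingness to pay at q' = 26.25: 101.2 − 0.708·26.25 = 82.615.
Δq = 32.6715 − 26.25 = 6.4215; wedge = 82.615 − 75.5 = 7.115.
The triangle = ½ × 6.4215 × 7.115 = 22.84.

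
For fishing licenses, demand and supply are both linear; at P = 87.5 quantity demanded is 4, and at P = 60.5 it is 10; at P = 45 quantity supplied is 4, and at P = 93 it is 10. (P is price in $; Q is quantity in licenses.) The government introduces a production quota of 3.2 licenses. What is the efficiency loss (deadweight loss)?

Demand slope = (60.5 − 87.5)/(10 − 4) = −4.5, so P = 105.5 − 4.5Q.
Supply slope = (93 − 45)/(10 − 4) = 8, so P = 13 + 8Q.
Competitive equilibrium: 105.5 − 4.5Q = 13 + 8Q → Q* = 7.4, P* = 72.2.
At Q = 3.2: demand price = 105.5 − 4.5·3.2 = 91.1; supply price = 13 + 8·3.2 = 38.6.
ΔQ = 7.4 − 3.2 = 4.2; wedge = 91.1 − 38.6 = 52.5.
Deadweight loss = ½ × 4.2 × 52.5 = $110.25.

$110.25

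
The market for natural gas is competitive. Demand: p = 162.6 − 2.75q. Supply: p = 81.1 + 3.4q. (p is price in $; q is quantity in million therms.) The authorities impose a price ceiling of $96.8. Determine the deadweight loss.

$229.25 million

Competitive equilibrium: 162.6 − 2.75q = 81.1 + 3.4q → q* = 13.252, p* = 126.1569.
At the ceiling p = 96.8, quantity supplied = (96.8 − 81.1)/3.4 = 4.6176.
Willingness to pay at q' = 4.6176: 162.6 − 2.75·4.6176 = 149.9016.
Δq = 13.252 − 4.6176 = 8.6344; wedge = 149.9016 − 96.8 = 53.1016.
Welfare loss = ½ × 8.6344 × 53.1016 = $229.25 million.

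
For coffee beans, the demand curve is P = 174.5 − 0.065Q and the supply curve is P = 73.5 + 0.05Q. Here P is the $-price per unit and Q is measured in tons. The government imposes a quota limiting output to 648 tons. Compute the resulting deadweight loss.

Competitive equilibrium: 174.5 − 0.065Q = 73.5 + 0.05Q → Q* = 878.2609, P* = 117.413.
At Q = 648: demand price = 174.5 − 0.065·648 = 132.38; supply price = 73.5 + 0.05·648 = 105.9.
ΔQ = 878.2609 − 648 = 230.2609; wedge = 132.38 − 105.9 = 26.48.
DWL = ½ × 230.2609 × 26.48 = $3048.65.

$3048.65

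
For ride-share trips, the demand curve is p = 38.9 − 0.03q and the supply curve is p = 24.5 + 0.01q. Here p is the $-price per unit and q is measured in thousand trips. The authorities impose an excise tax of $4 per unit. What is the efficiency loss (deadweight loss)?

Competitive equilibrium: 38.9 − 0.03q = 24.5 + 0.01q → q* = 360, p* = 28.1.
With the tax, the buyer price exceeds the seller price by 4: (38.9 − 0.03q) − (24.5 + 0.01q) = 4 → q' = 260.
Δq = 360 − 260 = 100; the wedge equals the tax, 4.
Deadweight loss = ½ × 100 × 4 = $200 thousand.

$200 thousand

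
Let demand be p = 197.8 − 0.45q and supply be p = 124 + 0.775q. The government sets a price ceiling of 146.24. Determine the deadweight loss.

609.61

Competitive equilibrium: 197.8 − 0.45q = 124 + 0.775q → q* = 60.2449, p* = 170.6898.
At the ceiling p = 146.24, quantity supplied = (146.24 − 124)/0.775 = 28.6968.
Willingness to pay at q' = 28.6968: 197.8 − 0.45·28.6968 = 184.8864.
Δq = 60.2449 − 28.6968 = 31.5481; wedge = 184.8864 − 146.24 = 38.6464.
Deadweight loss = ½ × 31.5481 × 38.6464 = 609.61.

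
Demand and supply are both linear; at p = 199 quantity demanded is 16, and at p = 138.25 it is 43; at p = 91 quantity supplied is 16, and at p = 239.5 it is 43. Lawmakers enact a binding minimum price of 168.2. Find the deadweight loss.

Demand slope = (138.25 − 199)/(43 − 16) = −2.25, so p = 235 − 2.25q.
Supply slope = (239.5 − 91)/(43 − 16) = 5.5, so p = 3 + 5.5q.
Competitive equilibrium: 235 − 2.25q = 3 + 5.5q → q* = 29.9355, p* = 167.6452.
At the floor p = 168.2, quantity demanded = (235 − 168.2)/2.25 = 29.6889.
Sellers' marginal cost at q' = 29.6889: 3 + 5.5·29.6889 = 166.289.
Δq = 29.9355 − 29.6889 = 0.2466; wedge = 168.2 − 166.289 = 1.911.
Deadweight loss = ½ × 0.2466 × 1.911 = 0.24.

0.24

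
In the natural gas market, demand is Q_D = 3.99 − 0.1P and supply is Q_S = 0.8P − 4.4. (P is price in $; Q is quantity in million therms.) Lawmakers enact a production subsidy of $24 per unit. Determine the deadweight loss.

In inverse form: demand P = 39.9 − 10Q, supply P = 5.5 + 1.25Q.
Competitive equilibrium: 39.9 − 10Q = 5.5 + 1.25Q → Q* = 3.0578, P* = 9.3222.
The subsidy lowers effective supply by 24: P = 1.25Q − 18.5.
New quantity: 39.9 − 10Q = 1.25Q − 18.5 → Q' = 5.1911.
Overproduction ΔQ = 5.1911 − 3.0578 = 2.1333; wedge = subsidy = 24.
DWL = ½ × 2.1333 × 24 = $25.60 million.

$25.60 million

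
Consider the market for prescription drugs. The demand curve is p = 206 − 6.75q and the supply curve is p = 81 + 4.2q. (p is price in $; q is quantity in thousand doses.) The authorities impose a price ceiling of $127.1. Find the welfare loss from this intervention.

$1.06 thousand

Competitive equilibrium: 206 − 6.75q = 81 + 4.2q → q* = 11.4155, p* = 128.9452.
At the ceiling p = 127.1, quantity supplied = (127.1 − 81)/4.2 = 10.9762.
Willingness to pay at q' = 10.9762: 206 − 6.75·10.9762 = 131.9107.
Δq = 11.4155 − 10.9762 = 0.4393; wedge = 131.9107 − 127.1 = 4.8107.
Deadweight loss = ½ × 0.4393 × 4.8107 = $1.06 thousand.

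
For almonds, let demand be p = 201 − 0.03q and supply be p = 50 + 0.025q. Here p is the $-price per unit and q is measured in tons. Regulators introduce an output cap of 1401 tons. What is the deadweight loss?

Competitive equilibrium: 201 − 0.03q = 50 + 0.025q → q* = 2745.45455, p* = 118.63636.
At q = 1401: demand price = 201 − 0.03·1401 = 158.97; supply price = 50 + 0.025·1401 = 85.025.
Δq = 2745.45455 − 1401 = 1344.45455; wedge = 158.97 − 85.025 = 73.945.
Deadweight loss = ½ × 1344.45455 × 73.945 = $49707.85.

$49707.85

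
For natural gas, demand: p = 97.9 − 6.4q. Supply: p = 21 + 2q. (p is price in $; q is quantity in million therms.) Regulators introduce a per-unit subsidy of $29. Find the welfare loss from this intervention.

Competitive equilibrium: 97.9 − 6.4q = 21 + 2q → q* = 9.1548, p* = 39.3095.
The subsidy lowers effective supply by 29: p = 2q − 8.
New quantity: 97.9 − 6.4q = 2q − 8 → q' = 12.6071.
Overproduction Δq = 12.6071 − 9.1548 = 3.4523; wedge = subsidy = 29.
Welfare loss = ½ × 3.4523 × 29 = $50.06 million.

$50.06 million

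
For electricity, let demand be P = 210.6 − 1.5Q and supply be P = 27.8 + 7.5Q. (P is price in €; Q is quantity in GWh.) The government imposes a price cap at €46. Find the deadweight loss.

€1439.34

Competitive equilibrium: 210.6 − 1.5Q = 27.8 + 7.5Q → Q* = 20.3111, P* = 180.1333.
At the ceiling P = 46, quantity supplied = (46 − 27.8)/7.5 = 2.4267.
Willingness to pay at Q' = 2.4267: 210.6 − 1.5·2.4267 = 206.96.
ΔQ = 20.3111 − 2.4267 = 17.8844; wedge = 206.96 − 46 = 160.96.
Welfare loss = ½ × 17.8844 × 160.96 = €1439.34.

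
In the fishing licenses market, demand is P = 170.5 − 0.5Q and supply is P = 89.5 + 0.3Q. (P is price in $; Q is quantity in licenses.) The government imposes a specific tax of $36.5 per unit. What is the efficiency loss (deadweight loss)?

$832.66

Competitive equilibrium: 170.5 − 0.5Q = 89.5 + 0.3Q → Q* = 101.25, P* = 119.875.
With the tax, the buyer price exceeds the seller price by 36.5: (170.5 − 0.5Q) − (89.5 + 0.3Q) = 36.5 → Q' = 55.625.
ΔQ = 101.25 − 55.625 = 45.625; the wedge equals the tax, 36.5.
Deadweight loss = ½ × 45.625 × 36.5 = $832.66.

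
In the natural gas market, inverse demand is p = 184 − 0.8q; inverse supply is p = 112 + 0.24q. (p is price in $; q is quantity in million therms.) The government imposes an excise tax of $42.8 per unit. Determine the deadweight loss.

$880.69 million

Competitive equilibrium: 184 − 0.8q = 112 + 0.24q → q* = 69.2308, p* = 128.6154.
With the tax, the buyer price exceeds the seller price by 42.8: (184 − 0.8q) − (112 + 0.24q) = 42.8 → q' = 28.0769.
Δq = 69.2308 − 28.0769 = 41.1539; the wedge equals the tax, 42.8.
Deadweight loss = ½ × 41.1539 × 42.8 = $880.69 million.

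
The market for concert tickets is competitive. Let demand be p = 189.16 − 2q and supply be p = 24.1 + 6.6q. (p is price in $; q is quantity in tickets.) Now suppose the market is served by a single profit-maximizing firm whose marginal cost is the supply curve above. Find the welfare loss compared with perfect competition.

$56.39

Competitive equilibrium: 189.16 − 2q = 24.1 + 6.6q → q* = 19.193, p* = 150.774.
Marginal revenue: MR = 189.16 − 4q. Set MR = MC: 189.16 − 4q = 24.1 + 6.6q → q_m = 15.5717.
Price p_m = 189.16 − 2·15.5717 = 158.0166; MC(q_m) = 24.1 + 6.6·15.5717 = 126.8732.
Competitive q* = 19.193, so Δq = 3.6213; wedge = 158.0166 − 126.8732 = 31.1434.
Deadweight loss = ½ × 3.6213 × 31.1434 = $56.39.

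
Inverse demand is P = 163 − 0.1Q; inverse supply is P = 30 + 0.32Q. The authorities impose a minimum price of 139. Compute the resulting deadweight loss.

1234.33

Competitive equilibrium: 163 − 0.1Q = 30 + 0.32Q → Q* = 316.6667, P* = 131.3333.
At the floor P = 139, quantity demanded = (163 − 139)/0.1 = 240.
Sellers' marginal cost at Q' = 240: 30 + 0.32·240 = 106.8.
ΔQ = 316.6667 − 240 = 76.6667; wedge = 139 − 106.8 = 32.2.
The triangle = ½ × 76.6667 × 32.2 = 1234.33.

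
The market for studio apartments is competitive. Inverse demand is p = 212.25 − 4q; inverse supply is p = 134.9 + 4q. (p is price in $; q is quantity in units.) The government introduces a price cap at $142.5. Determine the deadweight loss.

$241.41

Competitive equilibrium: 212.25 − 4q = 134.9 + 4q → q* = 9.66875, p* = 173.575.
At the ceiling p = 142.5, quantity supplied = (142.5 − 134.9)/4 = 1.9.
Willingness to pay at q' = 1.9: 212.25 − 4·1.9 = 204.65.
Δq = 9.66875 − 1.9 = 7.76875; wedge = 204.65 − 142.5 = 62.15.
Welfare loss = ½ × 7.76875 × 62.15 = $241.41.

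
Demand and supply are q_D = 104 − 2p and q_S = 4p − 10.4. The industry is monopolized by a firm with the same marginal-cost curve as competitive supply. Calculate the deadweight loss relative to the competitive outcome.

In inverse form: demand p = 52 − 0.5q, supply p = 2.6 + 0.25q.
Competitive equilibrium: 52 − 0.5q = 2.6 + 0.25q → q* = 65.8667, p* = 19.0667.
Marginal revenue: MR = 52 − q. Set MR = MC: 52 − q = 2.6 + 0.25q → q_m = 39.52.
Price p_m = 52 − 0.5·39.52 = 32.24; MC(q_m) = 2.6 + 0.25·39.52 = 12.48.
Competitive q* = 65.8667, so Δq = 26.3467; wedge = 32.24 − 12.48 = 19.76.
DWL = ½ × 26.3467 × 19.76 = 260.31.

260.31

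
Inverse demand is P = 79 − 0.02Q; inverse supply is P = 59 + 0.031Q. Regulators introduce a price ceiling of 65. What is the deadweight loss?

1005.86

Competitive equilibrium: 79 − 0.02Q = 59 + 0.031Q → Q* = 392.15686, P* = 71.15686.
At the ceiling P = 65, quantity supplied = (65 − 59)/0.031 = 193.54839.
Willingness to pay at Q' = 193.54839: 79 − 0.02·193.54839 = 75.12903.
ΔQ = 392.15686 − 193.54839 = 198.60847; wedge = 75.12903 − 65 = 10.12903.
Welfare loss = ½ × 198.60847 × 10.12903 = 1005.86.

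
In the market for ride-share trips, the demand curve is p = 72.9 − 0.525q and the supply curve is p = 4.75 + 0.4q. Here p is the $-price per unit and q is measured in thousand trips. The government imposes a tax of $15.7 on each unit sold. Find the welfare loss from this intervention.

$133.24 thousand

Competitive equilibrium: 72.9 − 0.525q = 4.75 + 0.4q → q* = 73.6757, p* = 34.2203.
With the tax, the buyer price exceeds the seller price by 15.7: (72.9 − 0.525q) − (4.75 + 0.4q) = 15.7 → q' = 56.7027.
Δq = 73.6757 − 56.7027 = 16.973; the wedge equals the tax, 15.7.
The triangle = ½ × 16.973 × 15.7 = $133.24 thousand.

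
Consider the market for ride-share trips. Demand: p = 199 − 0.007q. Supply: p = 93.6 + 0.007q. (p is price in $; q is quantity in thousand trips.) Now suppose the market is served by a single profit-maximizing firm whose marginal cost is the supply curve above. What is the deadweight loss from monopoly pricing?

$44083.97 thousand

Competitive equilibrium: 199 − 0.007q = 93.6 + 0.007q → q* = 7528.571429, p* = 146.3.
Marginal revenue: MR = 199 − 0.014q. Set MR = MC: 199 − 0.014q = 93.6 + 0.007q → q_m = 5019.047619.
Price p_m = 199 − 0.007·5019.047619 = 163.866667; MC(q_m) = 93.6 + 0.007·5019.047619 = 128.733333.
Competitive q* = 7528.571429, so Δq = 2509.52381; wedge = 163.866667 − 128.733333 = 35.133334.
Welfare loss = ½ × 2509.52381 × 35.133334 = $44083.97 thousand.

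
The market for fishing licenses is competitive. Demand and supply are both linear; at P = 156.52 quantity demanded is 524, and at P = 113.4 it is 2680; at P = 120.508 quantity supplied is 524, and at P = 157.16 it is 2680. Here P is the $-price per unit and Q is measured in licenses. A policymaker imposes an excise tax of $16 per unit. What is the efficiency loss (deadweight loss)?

$3459.46

Demand slope = (113.4 − 156.52)/(2680 − 524) = −0.02, so P = 167 − 0.02Q.
Supply slope = (157.16 − 120.508)/(2680 − 524) = 0.017, so P = 111.6 + 0.017Q.
Competitive equilibrium: 167 − 0.02Q = 111.6 + 0.017Q → Q* = 1497.2973, P* = 137.0541.
With the tax, the buyer price exceeds the seller price by 16: (167 − 0.02Q) − (111.6 + 0.017Q) = 16 → Q' = 1064.8649.
ΔQ = 1497.2973 − 1064.8649 = 432.4324; the wedge equals the tax, 16.
DWL = ½ × 432.4324 × 16 = $3459.46.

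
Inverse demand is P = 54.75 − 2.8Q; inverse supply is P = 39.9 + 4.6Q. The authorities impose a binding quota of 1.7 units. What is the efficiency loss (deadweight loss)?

0.35

Competitive equilibrium: 54.75 − 2.8Q = 39.9 + 4.6Q → Q* = 2.0068, P* = 49.1311.
At Q = 1.7: demand price = 54.75 − 2.8·1.7 = 49.99; supply price = 39.9 + 4.6·1.7 = 47.72.
ΔQ = 2.0068 − 1.7 = 0.3068; wedge = 49.99 − 47.72 = 2.27.
Welfare loss = ½ × 0.3068 × 2.27 = 0.35.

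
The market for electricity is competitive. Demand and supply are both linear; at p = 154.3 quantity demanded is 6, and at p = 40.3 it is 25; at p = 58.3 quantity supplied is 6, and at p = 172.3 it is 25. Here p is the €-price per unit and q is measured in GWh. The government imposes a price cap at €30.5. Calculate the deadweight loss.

Demand slope = (40.3 − 154.3)/(25 − 6) = −6, so p = 190.3 − 6q.
Supply slope = (172.3 − 58.3)/(25 − 6) = 6, so p = 22.3 + 6q.
Competitive equilibrium: 190.3 − 6q = 22.3 + 6q → q* = 14, p* = 106.3.
At the ceiling p = 30.5, quantity supplied = (30.5 − 22.3)/6 = 1.36667.
Willingness to pay at q' = 1.36667: 190.3 − 6·1.36667 = 182.09998.
Δq = 14 − 1.36667 = 12.63333; wedge = 182.09998 − 30.5 = 151.59998.
DWL = ½ × 12.63333 × 151.59998 = €957.61.

€957.61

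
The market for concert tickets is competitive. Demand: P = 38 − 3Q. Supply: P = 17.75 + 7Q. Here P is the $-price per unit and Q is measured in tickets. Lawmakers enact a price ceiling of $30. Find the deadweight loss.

$0.38

Competitive equilibrium: 38 − 3Q = 17.75 + 7Q → Q* = 2.025, P* = 31.925.
At the ceiling P = 30, quantity supplied = (30 − 17.75)/7 = 1.75.
Willingness to pay at Q' = 1.75: 38 − 3·1.75 = 32.75.
ΔQ = 2.025 − 1.75 = 0.275; wedge = 32.75 − 30 = 2.75.
Deadweight loss = ½ × 0.275 × 2.75 = $0.38.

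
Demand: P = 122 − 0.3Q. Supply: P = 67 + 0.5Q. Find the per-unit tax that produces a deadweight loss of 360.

Competitive equilibrium: 122 − 0.3Q = 67 + 0.5Q → Q* = 68.75, P* = 101.375.
A tax t gives ΔQ = t/0.8 and wedge t, so DWL = t²/1.6.
t²/1.6 = 360 → t² = 576 → t = 24.

24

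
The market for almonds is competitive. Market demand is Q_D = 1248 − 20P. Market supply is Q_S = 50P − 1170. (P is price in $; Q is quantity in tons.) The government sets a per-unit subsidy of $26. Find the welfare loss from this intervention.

In inverse form: demand P = 62.4 − 0.05Q, supply P = 23.4 + 0.02Q.
Competitive equilibrium: 62.4 − 0.05Q = 23.4 + 0.02Q → Q* = 557.1429, P* = 34.5429.
The subsidy lowers effective supply by 26: P = 0.02Q − 2.6.
New quantity: 62.4 − 0.05Q = 0.02Q − 2.6 → Q' = 928.5714.
Overproduction ΔQ = 928.5714 − 557.1429 = 371.4285; wedge = subsidy = 26.
Deadweight loss = ½ × 371.4285 × 26 = $4828.57.

$4828.57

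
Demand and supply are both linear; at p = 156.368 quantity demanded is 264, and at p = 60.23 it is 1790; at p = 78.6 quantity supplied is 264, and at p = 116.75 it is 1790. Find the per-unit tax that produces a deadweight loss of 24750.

66

Demand slope = (60.23 − 156.368)/(1790 − 264) = −0.063, so p = 173 − 0.063q.
Supply slope = (116.75 − 78.6)/(1790 − 264) = 0.025, so p = 72 + 0.025q.
Competitive equilibrium: 173 − 0.063q = 72 + 0.025q → q* = 1147.7273, p* = 100.6932.
A tax t gives Δq = t/0.088 and wedge t, so DWL = t²/0.176.
t²/0.176 = 24750 → t² = 4356 → t = 66.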